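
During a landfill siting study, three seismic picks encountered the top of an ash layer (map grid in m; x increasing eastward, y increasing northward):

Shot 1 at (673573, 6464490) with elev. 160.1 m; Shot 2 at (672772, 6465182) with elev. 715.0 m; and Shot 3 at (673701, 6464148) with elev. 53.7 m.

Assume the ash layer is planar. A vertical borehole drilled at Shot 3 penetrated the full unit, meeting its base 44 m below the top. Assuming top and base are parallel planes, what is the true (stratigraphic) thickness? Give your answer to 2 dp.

Let the plane be z = a·x + b·y + c.
Shot 2−Shot 1: −801a + 692b = 554.9;  Shot 3−Shot 1: 128a − 342b = −106.4.
Solving gives a = −0.62658, b = 0.07660.
|∇z| = √(a²+b²) = 0.63125, so dip δ = arctan(0.63125) = 32.26°.
True thickness = vertical thickness × cos δ = 44 × cos 32.26° = 37.21 m.

37.21 m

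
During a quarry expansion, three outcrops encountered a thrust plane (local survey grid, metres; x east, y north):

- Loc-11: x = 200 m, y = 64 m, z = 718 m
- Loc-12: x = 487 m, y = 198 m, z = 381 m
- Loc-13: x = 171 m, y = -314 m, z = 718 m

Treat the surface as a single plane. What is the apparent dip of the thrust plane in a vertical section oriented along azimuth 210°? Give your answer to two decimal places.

Two edge vectors: Loc-11→Loc-12 = (287, 134, -337), Loc-11→Loc-13 = (-29, -378, 0).
Normal n = (Loc-11→Loc-12) × (Loc-11→Loc-13) = (-127386, 9773, -104600).
So ∂z/∂x = −n_x/n_z = −1.21784 and ∂z/∂y = −n_y/n_z = 0.09343.
Unit vector along 210° is (sin 210°, cos 210°) = (-0.5000, -0.8660).
Slope in that direction = a·(-0.5000) + b·(-0.8660) = 0.52801.
Apparent dip = arctan|0.52801| = 27.83° (true dip is 50.7°, so apparent ≤ true as expected).

27.83°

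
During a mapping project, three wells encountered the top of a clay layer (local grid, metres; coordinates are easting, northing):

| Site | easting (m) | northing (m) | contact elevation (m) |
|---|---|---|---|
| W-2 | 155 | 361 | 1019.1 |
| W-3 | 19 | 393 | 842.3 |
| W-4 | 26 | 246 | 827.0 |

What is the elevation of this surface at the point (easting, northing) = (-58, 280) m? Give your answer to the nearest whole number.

Let the plane be z = a·easting + b·northing + c.
W-3−W-2: −136a + 32b = −176.8;  W-4−W-2: −129a − 115b = −192.1.
Solving gives a = 1.33950, b = 0.16787.
Then c = 1019.1 − a·155 − b·361 = 750.88.
At (-58, 280): z = −77.7 + 47.0 + 750.88 = 720.2 m.

720 m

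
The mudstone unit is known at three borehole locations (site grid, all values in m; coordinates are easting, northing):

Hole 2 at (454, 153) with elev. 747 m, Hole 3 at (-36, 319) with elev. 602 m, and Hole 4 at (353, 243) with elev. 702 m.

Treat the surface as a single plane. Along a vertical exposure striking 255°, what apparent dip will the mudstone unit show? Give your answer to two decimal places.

Two edge vectors: Hole 2→Hole 3 = (-490, 166, -145), Hole 2→Hole 4 = (-101, 90, -45).
Normal n = (Hole 2→Hole 3) × (Hole 2→Hole 4) = (5580, -7405, -27334).
So ∂z/∂easting = −n_x/n_z = 0.20414 and ∂z/∂northing = −n_y/n_z = −0.27091.
Unit vector along 255° is (sin 255°, cos 255°) = (-0.9659, -0.2588).
Slope in that direction = a·(-0.9659) + b·(-0.2588) = −0.12707.
Apparent dip = arctan|0.12707| = 7.24° (true dip is 18.7°, so apparent ≤ true as expected).

7.24°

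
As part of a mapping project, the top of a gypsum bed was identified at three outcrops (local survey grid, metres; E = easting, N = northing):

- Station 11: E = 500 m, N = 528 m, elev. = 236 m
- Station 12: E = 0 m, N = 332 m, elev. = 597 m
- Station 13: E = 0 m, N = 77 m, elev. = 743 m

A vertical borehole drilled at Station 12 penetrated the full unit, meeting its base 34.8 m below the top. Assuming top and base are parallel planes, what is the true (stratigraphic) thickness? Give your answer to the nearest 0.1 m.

Let the plane be z = a·E + b·N + c.
Station 12−Station 11: −500a − 196b = 361;  Station 13−Station 11: −500a − 451b = 507.
Solving gives a = −0.49756, b = −0.57255.
|∇z| = √(a²+b²) = 0.75854, so dip δ = arctan(0.75854) = 37.18°.
True thickness = vertical thickness × cos δ = 34.8 × cos 37.18° = 27.7 m.

27.7 m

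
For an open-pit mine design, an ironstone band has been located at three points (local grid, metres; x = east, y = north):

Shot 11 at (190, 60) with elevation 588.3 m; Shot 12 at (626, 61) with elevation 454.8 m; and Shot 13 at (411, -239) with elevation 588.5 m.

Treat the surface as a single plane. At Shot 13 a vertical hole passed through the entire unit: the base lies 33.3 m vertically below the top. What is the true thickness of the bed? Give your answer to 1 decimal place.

Two edge vectors: Shot 11→Shot 12 = (436, 1, -133.5), Shot 11→Shot 13 = (221, -299, 0.2).
Normal n = (Shot 11→Shot 12) × (Shot 11→Shot 13) = (-39916.3, -29590.7, -130585).
So ∂z/∂x = −n_x/n_z = −0.30567 and ∂z/∂y = −n_y/n_z = −0.22660.
|∇z| = √(a²+b²) = 0.38050, so dip δ = arctan(0.38050) = 20.83°.
True thickness = vertical thickness × cos δ = 33.3 × cos 20.83° = 31.1 m.

31.1 m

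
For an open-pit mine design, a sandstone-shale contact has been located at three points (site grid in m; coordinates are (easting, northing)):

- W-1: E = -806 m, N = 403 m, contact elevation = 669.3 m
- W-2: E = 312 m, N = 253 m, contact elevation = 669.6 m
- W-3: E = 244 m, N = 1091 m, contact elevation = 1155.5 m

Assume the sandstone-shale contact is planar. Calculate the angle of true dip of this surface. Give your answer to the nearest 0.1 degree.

Two edge vectors: W-1→W-2 = (1118, -150, 0.3), W-1→W-3 = (1050, 688, 486.2).
Normal n = (W-1→W-2) × (W-1→W-3) = (-73136.4, -543256.6, 926684).
So ∂z/∂E = −n_x/n_z = 0.07892 and ∂z/∂N = −n_y/n_z = 0.58624.
Gradient magnitude |∇z| = √(a² + b²) = √(0.00623 + 0.34367) = 0.59153.
True dip = arctan(0.59153) = 30.6°, dipping toward S (azimuth ≈ 188°).

30.6°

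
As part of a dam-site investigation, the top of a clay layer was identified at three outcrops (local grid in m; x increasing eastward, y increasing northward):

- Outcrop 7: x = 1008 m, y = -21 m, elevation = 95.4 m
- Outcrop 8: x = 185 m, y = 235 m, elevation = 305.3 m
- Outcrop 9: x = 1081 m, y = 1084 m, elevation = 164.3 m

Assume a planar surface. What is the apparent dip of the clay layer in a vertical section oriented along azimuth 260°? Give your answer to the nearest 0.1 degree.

12.1°

Two edge vectors: Outcrop 7→Outcrop 8 = (-823, 256, 209.9), Outcrop 7→Outcrop 9 = (73, 1105, 68.9).
Normal n = (Outcrop 7→Outcrop 8) × (Outcrop 7→Outcrop 9) = (-214301.1, 72027.4, -928103).
So ∂z/∂x = −n_x/n_z = −0.23090 and ∂z/∂y = −n_y/n_z = 0.07761.
Unit vector along 260° is (sin 260°, cos 260°) = (-0.9848, -0.1736).
Slope in that direction = a·(-0.9848) + b·(-0.1736) = 0.21392.
Apparent dip = arctan|0.21392| = 12.1° (true dip is 13.7°, so apparent ≤ true as expected).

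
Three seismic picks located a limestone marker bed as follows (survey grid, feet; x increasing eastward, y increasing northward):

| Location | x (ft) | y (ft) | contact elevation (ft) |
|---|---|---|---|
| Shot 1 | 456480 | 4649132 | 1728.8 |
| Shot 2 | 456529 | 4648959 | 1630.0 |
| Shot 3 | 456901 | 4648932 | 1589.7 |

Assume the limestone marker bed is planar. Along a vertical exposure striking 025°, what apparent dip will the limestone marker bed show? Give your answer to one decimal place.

Let the plane be z = a·x + b·y + c.
Shot 2−Shot 1: 49a − 173b = −98.8;  Shot 3−Shot 1: 421a − 200b = −139.1.
Solving gives a = −0.06829, b = 0.55176.
Unit vector along 025° is (sin 25°, cos 25°) = (0.4226, 0.9063).
Slope in that direction = a·(0.4226) + b·(0.9063) = 0.47120.
Apparent dip = arctan|0.47120| = 25.2° (true dip is 29.1°, so apparent ≤ true as expected).

25.2°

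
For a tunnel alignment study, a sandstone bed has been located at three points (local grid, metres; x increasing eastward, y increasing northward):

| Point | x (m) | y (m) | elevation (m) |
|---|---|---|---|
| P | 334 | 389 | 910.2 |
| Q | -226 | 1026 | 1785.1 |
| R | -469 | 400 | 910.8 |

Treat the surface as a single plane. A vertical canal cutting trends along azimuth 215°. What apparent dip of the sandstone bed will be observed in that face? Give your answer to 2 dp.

Two edge vectors: P→Q = (-560, 637, 874.9), P→R = (-803, 11, 0.6).
Normal n = (P→Q) × (P→R) = (-9241.7, -702208.7, 505351).
So ∂z/∂x = −n_x/n_z = 0.01829 and ∂z/∂y = −n_y/n_z = 1.38955.
Unit vector along 215° is (sin 215°, cos 215°) = (-0.5736, -0.8192).
Slope in that direction = a·(-0.5736) + b·(-0.8192) = −1.14874.
Apparent dip = arctan|1.14874| = 48.96° (true dip is 54.3°, so apparent ≤ true as expected).

48.96°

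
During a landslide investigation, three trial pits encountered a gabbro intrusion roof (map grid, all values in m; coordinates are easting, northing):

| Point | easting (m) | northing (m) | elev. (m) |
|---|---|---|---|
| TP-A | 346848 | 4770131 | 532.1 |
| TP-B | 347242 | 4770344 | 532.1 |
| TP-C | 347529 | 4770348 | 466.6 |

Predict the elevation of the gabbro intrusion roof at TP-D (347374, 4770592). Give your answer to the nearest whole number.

609 m

Two edge vectors: TP-A→TP-B = (394, 213, 0), TP-A→TP-C = (681, 217, -65.5).
Normal n = (TP-A→TP-B) × (TP-A→TP-C) = (-13951.5, 25807, -59555).
So ∂z/∂easting = −n_x/n_z = −0.23426245 and ∂z/∂northing = −n_y/n_z = 0.43333053.
Intercept c from TP-A: 532.1 + 81253.46 − 2067043.42 = −1985257.86.
At (347374, 4770592): z = −81376.7 + 2067243.2 − 1985257.86 = 608.6 m.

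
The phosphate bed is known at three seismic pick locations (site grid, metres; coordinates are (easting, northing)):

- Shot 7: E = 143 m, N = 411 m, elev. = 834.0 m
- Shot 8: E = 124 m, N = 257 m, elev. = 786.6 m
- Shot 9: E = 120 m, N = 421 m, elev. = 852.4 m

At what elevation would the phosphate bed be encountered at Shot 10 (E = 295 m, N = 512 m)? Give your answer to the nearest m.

777 m

Let the plane be z = a·E + b·N + c.
Shot 8−Shot 7: −19a − 154b = −47.4;  Shot 9−Shot 7: −23a + 10b = 18.4.
Solving gives a = −0.63226, b = 0.38580.
Then c = 834 − a·143 − b·411 = 765.85.
At (295, 512): z = −186.5 + 197.5 + 765.85 = 776.9 m.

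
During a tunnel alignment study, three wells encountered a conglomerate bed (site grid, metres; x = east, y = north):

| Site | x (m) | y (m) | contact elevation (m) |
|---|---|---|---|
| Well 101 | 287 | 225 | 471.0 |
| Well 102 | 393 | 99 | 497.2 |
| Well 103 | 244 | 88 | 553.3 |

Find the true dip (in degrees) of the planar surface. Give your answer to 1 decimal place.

31.0°

Let the plane be z = a·x + b·y + c.
Well 102−Well 101: 106a − 126b = 26.2;  Well 103−Well 101: −43a − 137b = 82.3.
Solving gives a = −0.34004, b = −0.49400.
Gradient magnitude |∇z| = √(a² + b²) = √(0.11563 + 0.24404) = 0.59972.
True dip = arctan(0.59972) = 31.0°, dipping toward NE (azimuth ≈ 035°).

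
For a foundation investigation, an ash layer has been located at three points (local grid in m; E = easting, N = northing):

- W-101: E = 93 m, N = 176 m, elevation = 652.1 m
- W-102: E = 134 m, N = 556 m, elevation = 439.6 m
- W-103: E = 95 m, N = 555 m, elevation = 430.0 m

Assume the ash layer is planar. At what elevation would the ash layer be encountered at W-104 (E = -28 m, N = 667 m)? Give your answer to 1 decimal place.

332.1 m

Let the plane be z = a·E + b·N + c.
W-102−W-101: 41a + 380b = −212.5;  W-103−W-101: 2a + 379b = −222.1.
Solving gives a = 0.26122, b = −0.58739.
Then c = 652.1 − a·93 − b·176 = 731.19.
At (-28, 667): z = −7.3 − 391.8 + 731.19 = 332.1 m.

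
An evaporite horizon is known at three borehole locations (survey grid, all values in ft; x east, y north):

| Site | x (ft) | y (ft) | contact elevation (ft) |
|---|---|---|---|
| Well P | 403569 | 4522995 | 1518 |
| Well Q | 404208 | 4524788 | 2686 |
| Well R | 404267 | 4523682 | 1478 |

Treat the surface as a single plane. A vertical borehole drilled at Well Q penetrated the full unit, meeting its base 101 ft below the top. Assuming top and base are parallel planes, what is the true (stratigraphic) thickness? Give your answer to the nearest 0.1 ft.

56.2 ft

Two edge vectors: Well P→Well Q = (639, 1793, 1168), Well P→Well R = (698, 687, -40).
Normal n = (Well P→Well Q) × (Well P→Well R) = (-874136, 840824, -812521).
So ∂z/∂x = −n_x/n_z = −1.07583 and ∂z/∂y = −n_y/n_z = 1.03483.
|∇z| = √(a²+b²) = 1.49275, so dip δ = arctan(1.49275) = 56.18°.
True thickness = vertical thickness × cos δ = 101 × cos 56.18° = 56.2 ft.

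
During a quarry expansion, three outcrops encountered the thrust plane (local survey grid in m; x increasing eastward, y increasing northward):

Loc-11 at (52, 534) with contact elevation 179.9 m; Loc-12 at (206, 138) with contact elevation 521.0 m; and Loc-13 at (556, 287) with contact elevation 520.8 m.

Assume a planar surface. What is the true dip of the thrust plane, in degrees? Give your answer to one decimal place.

Two edge vectors: Loc-11→Loc-12 = (154, -396, 341.1), Loc-11→Loc-13 = (504, -247, 340.9).
Normal n = (Loc-11→Loc-12) × (Loc-11→Loc-13) = (-50744.7, 119415.8, 161546).
So ∂z/∂x = −n_x/n_z = 0.31412 and ∂z/∂y = −n_y/n_z = −0.73921.
Gradient magnitude |∇z| = √(a² + b²) = √(0.09867 + 0.54643) = 0.80318.
True dip = arctan(0.80318) = 38.8°, dipping toward NNW (azimuth ≈ 337°).

38.8°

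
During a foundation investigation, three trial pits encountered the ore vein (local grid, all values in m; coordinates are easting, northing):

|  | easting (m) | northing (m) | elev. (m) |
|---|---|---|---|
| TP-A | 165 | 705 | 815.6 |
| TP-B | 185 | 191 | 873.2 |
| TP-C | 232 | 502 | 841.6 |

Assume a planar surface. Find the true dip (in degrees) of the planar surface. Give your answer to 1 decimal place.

7.0°

Let the plane be z = a·easting + b·northing + c.
TP-B−TP-A: 20a − 514b = 57.6;  TP-C−TP-A: 67a − 203b = 26.
Solving gives a = 0.05501, b = −0.10992.
Gradient magnitude |∇z| = √(a² + b²) = √(0.00303 + 0.01208) = 0.12292.
True dip = arctan(0.12292) = 7.0°, dipping toward NNW (azimuth ≈ 333°).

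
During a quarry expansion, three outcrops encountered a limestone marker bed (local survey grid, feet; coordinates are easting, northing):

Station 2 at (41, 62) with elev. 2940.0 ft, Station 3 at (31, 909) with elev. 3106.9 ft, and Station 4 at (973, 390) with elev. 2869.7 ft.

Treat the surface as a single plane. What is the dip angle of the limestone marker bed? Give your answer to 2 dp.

13.65°

Let the plane be z = a·easting + b·northing + c.
Station 3−Station 2: −10a + 847b = 166.9;  Station 4−Station 2: 932a + 328b = −70.3.
Solving gives a = −0.14418, b = 0.19535.
Gradient magnitude |∇z| = √(a² + b²) = √(0.02079 + 0.03816) = 0.24279.
True dip = arctan(0.24279) = 13.65°, dipping toward SE (azimuth ≈ 144°).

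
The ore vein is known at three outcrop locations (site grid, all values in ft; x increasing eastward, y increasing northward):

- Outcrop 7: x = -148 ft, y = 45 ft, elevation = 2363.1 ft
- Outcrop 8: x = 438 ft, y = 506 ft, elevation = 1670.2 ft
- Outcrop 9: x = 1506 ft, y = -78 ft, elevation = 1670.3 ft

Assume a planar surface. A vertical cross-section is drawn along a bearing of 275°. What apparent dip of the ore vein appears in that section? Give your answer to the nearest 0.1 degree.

Two edge vectors: Outcrop 7→Outcrop 8 = (586, 461, -692.9), Outcrop 7→Outcrop 9 = (1654, -123, -692.8).
Normal n = (Outcrop 7→Outcrop 8) × (Outcrop 7→Outcrop 9) = (-404607.5, -740075.8, -834572).
So ∂z/∂x = −n_x/n_z = −0.48481 and ∂z/∂y = −n_y/n_z = −0.88677.
Unit vector along 275° is (sin 275°, cos 275°) = (-0.9962, 0.0872).
Slope in that direction = a·(-0.9962) + b·(0.0872) = 0.40568.
Apparent dip = arctan|0.40568| = 22.1° (true dip is 45.3°, so apparent ≤ true as expected).

22.1°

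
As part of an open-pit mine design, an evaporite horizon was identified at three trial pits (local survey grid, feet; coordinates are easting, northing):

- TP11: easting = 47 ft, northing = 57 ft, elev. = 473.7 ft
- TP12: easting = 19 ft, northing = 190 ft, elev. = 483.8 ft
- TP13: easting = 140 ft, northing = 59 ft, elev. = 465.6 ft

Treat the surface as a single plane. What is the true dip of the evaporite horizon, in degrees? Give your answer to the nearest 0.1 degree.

Let the plane be z = a·easting + b·northing + c.
TP12−TP11: −28a + 133b = 10.1;  TP13−TP11: 93a + 2b = −8.1.
Solving gives a = −0.08833, b = 0.05734.
Gradient magnitude |∇z| = √(a² + b²) = √(0.00780 + 0.00329) = 0.10531.
True dip = arctan(0.10531) = 6.0°, dipping toward ESE (azimuth ≈ 123°).

6.0°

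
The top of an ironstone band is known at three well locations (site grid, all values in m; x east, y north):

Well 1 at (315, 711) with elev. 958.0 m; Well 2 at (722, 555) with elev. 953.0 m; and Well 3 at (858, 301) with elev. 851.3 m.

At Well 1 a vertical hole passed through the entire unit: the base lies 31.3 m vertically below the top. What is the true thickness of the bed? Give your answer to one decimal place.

27.7 m

Two edge vectors: Well 1→Well 2 = (407, -156, -5), Well 1→Well 3 = (543, -410, -106.7).
Normal n = (Well 1→Well 2) × (Well 1→Well 3) = (14595.2, 40711.9, -82162).
So ∂z/∂x = −n_x/n_z = 0.17764 and ∂z/∂y = −n_y/n_z = 0.49551.
|∇z| = √(a²+b²) = 0.52639, so dip δ = arctan(0.52639) = 27.76°.
True thickness = vertical thickness × cos δ = 31.3 × cos 27.76° = 27.7 m.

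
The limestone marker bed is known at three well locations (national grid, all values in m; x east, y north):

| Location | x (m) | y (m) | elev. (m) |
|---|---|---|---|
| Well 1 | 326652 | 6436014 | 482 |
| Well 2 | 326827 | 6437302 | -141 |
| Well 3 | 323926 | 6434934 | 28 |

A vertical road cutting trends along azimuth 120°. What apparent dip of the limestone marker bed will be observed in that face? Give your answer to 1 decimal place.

Two edge vectors: Well 1→Well 2 = (175, 1288, -623), Well 1→Well 3 = (-2726, -1080, -454).
Normal n = (Well 1→Well 2) × (Well 1→Well 3) = (-1257592, 1777748, 3322088).
So ∂z/∂x = −n_x/n_z = 0.37855 and ∂z/∂y = −n_y/n_z = −0.53513.
Unit vector along 120° is (sin 120°, cos 120°) = (0.8660, -0.5000).
Slope in that direction = a·(0.8660) + b·(-0.5000) = 0.59540.
Apparent dip = arctan|0.59540| = 30.8° (true dip is 33.2°, so apparent ≤ true as expected).

30.8°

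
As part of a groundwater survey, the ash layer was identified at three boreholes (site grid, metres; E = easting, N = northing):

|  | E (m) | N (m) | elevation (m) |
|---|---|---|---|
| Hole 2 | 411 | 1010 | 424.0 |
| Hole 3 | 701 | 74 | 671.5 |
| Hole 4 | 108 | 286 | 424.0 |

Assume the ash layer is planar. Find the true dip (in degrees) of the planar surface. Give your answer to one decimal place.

Two edge vectors: Hole 2→Hole 3 = (290, -936, 247.5), Hole 2→Hole 4 = (-303, -724, 0).
Normal n = (Hole 2→Hole 3) × (Hole 2→Hole 4) = (179190, -74992.5, -493568).
So ∂z/∂E = −n_x/n_z = 0.36305 and ∂z/∂N = −n_y/n_z = −0.15194.
Gradient magnitude |∇z| = √(a² + b²) = √(0.13181 + 0.02309) = 0.39356.
True dip = arctan(0.39356) = 21.5°, dipping toward WNW (azimuth ≈ 293°).

21.5°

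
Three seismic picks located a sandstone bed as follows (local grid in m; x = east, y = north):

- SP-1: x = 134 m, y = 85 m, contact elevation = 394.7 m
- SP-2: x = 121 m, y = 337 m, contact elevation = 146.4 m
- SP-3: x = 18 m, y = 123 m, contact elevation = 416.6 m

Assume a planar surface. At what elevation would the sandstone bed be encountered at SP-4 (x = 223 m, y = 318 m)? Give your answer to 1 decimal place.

Let the plane be z = a·x + b·y + c.
SP-2−SP-1: −13a + 252b = −248.3;  SP-3−SP-1: −116a + 38b = 21.9.
Solving gives a = −0.52036, b = −1.01216.
Then c = 394.7 − a·134 − b·85 = 550.46.
At (223, 318): z = −116.0 − 321.9 + 550.46 = 112.6 m.

112.6 m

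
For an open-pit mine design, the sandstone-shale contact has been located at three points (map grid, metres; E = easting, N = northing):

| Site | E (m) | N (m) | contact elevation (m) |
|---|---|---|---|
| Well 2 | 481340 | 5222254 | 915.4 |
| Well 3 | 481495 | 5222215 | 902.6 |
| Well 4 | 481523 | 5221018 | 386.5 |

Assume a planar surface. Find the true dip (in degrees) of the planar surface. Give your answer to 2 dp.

Two edge vectors: Well 2→Well 3 = (155, -39, -12.8), Well 2→Well 4 = (183, -1236, -528.9).
Normal n = (Well 2→Well 3) × (Well 2→Well 4) = (4806.3, 79637.1, -184443).
So ∂z/∂E = −n_x/n_z = 0.02606 and ∂z/∂N = −n_y/n_z = 0.43177.
Gradient magnitude |∇z| = √(a² + b²) = √(0.00068 + 0.18643) = 0.43256.
True dip = arctan(0.43256) = 23.39°, dipping toward S (azimuth ≈ 183°).

23.39°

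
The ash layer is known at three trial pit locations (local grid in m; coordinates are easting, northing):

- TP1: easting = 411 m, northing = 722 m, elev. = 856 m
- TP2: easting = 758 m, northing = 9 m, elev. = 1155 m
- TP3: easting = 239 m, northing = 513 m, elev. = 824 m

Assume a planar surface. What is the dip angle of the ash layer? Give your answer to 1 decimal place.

Let the plane be z = a·easting + b·northing + c.
TP2−TP1: 347a − 713b = 299;  TP3−TP1: −172a − 209b = −32.
Solving gives a = 0.43712, b = −0.20662.
Gradient magnitude |∇z| = √(a² + b²) = √(0.19107 + 0.04269) = 0.48349.
True dip = arctan(0.48349) = 25.8°, dipping toward WNW (azimuth ≈ 295°).

25.8°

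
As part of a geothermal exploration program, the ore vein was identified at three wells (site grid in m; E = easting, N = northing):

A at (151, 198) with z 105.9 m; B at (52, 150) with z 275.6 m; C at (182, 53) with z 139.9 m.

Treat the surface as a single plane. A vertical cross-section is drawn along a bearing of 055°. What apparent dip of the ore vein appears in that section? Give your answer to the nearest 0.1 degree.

56.3°

Let the plane be z = a·E + b·N + c.
B−A: −99a − 48b = 169.7;  C−A: 31a − 145b = 34.
Solving gives a = −1.45014, b = −0.54451.
Unit vector along 055° is (sin 55°, cos 55°) = (0.8192, 0.5736).
Slope in that direction = a·(0.8192) + b·(0.5736) = −1.50020.
Apparent dip = arctan|1.50020| = 56.3° (true dip is 57.2°, so apparent ≤ true as expected).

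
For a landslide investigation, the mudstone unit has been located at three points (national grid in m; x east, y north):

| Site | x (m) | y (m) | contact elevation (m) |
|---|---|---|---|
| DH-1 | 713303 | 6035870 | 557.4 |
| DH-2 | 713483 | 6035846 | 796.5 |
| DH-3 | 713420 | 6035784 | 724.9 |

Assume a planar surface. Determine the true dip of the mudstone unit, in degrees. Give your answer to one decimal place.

52.8°

Let the plane be z = a·x + b·y + c.
DH-2−DH-1: 180a − 24b = 239.1;  DH-3−DH-1: 117a − 86b = 167.5.
Solving gives a = 1.30545, b = −0.17166.
Gradient magnitude |∇z| = √(a² + b²) = √(1.70419 + 0.02947) = 1.31668.
True dip = arctan(1.31668) = 52.8°, dipping toward W (azimuth ≈ 277°).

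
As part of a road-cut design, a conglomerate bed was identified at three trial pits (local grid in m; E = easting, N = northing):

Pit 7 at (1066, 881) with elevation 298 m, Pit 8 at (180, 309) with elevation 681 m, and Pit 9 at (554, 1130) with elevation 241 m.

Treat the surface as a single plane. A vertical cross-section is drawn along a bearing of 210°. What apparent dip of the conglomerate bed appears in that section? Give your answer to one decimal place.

Two edge vectors: Pit 7→Pit 8 = (-886, -572, 383), Pit 7→Pit 9 = (-512, 249, -57).
Normal n = (Pit 7→Pit 8) × (Pit 7→Pit 9) = (-62763, -246598, -513478).
So ∂z/∂E = −n_x/n_z = −0.12223 and ∂z/∂N = −n_y/n_z = −0.48025.
Unit vector along 210° is (sin 210°, cos 210°) = (-0.5000, -0.8660).
Slope in that direction = a·(-0.5000) + b·(-0.8660) = 0.47702.
Apparent dip = arctan|0.47702| = 25.5° (true dip is 26.4°, so apparent ≤ true as expected).

25.5°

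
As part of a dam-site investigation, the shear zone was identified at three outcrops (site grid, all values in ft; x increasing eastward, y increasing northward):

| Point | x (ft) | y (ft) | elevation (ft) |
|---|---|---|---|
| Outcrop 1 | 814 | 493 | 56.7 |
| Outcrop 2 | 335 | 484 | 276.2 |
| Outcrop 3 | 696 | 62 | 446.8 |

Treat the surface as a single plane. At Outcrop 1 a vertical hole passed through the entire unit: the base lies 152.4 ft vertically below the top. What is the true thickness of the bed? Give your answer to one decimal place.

113.3 ft

Two edge vectors: Outcrop 1→Outcrop 2 = (-479, -9, 219.5), Outcrop 1→Outcrop 3 = (-118, -431, 390.1).
Normal n = (Outcrop 1→Outcrop 2) × (Outcrop 1→Outcrop 3) = (91093.6, 160956.9, 205387).
So ∂z/∂x = −n_x/n_z = −0.44352 and ∂z/∂y = −n_y/n_z = −0.78368.
|∇z| = √(a²+b²) = 0.90048, so dip δ = arctan(0.90048) = 42.00°.
True thickness = vertical thickness × cos δ = 152.4 × cos 42.00° = 113.3 ft.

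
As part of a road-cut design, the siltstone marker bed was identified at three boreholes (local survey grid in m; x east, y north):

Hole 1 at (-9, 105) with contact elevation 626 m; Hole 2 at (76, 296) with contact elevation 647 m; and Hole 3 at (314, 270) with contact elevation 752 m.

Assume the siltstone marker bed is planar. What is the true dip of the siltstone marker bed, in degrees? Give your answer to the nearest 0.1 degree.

Two edge vectors: Hole 1→Hole 2 = (85, 191, 21), Hole 1→Hole 3 = (323, 165, 126).
Normal n = (Hole 1→Hole 2) × (Hole 1→Hole 3) = (20601, -3927, -47668).
So ∂z/∂x = −n_x/n_z = 0.43218 and ∂z/∂y = −n_y/n_z = −0.08238.
Gradient magnitude |∇z| = √(a² + b²) = √(0.18678 + 0.00679) = 0.43996.
True dip = arctan(0.43996) = 23.7°, dipping toward W (azimuth ≈ 281°).

23.7°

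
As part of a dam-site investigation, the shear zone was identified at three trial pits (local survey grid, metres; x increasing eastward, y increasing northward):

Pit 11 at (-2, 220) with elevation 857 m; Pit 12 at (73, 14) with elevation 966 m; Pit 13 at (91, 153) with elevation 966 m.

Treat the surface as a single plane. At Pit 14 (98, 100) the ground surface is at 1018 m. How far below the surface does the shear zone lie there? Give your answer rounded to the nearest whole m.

Let the plane be z = a·x + b·y + c.
Pit 12−Pit 11: 75a − 206b = 109;  Pit 13−Pit 11: 93a − 67b = 109.
Solving gives a = 1.07203, b = −0.13882.
Then c = 857 − a·-2 − b·220 = 889.69.
At (98, 100): z_contact = 105.1 − 13.9 + 889.69 = 980.9 m.
Depth below ground = 1018 − 980.9 = 37 m.

37 m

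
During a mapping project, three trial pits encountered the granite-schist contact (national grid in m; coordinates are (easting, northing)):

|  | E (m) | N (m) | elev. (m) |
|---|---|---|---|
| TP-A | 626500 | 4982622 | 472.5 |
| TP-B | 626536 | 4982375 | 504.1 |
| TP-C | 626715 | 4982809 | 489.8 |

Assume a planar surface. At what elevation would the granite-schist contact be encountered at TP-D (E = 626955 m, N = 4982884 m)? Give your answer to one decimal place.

522.9 m

Two edge vectors: TP-A→TP-B = (36, -247, 31.6), TP-A→TP-C = (215, 187, 17.3).
Normal n = (TP-A→TP-B) × (TP-A→TP-C) = (-10182.3, 6171.2, 59837).
So ∂z/∂E = −n_x/n_z = 0.170167288 and ∂z/∂N = −n_y/n_z = −0.103133513.
Intercept c from TP-A: 472.5 − 106609.81 + 513875.31 = 407738.00.
At (626955, 4982884): z = 106687.2 − 513902.3 + 407738.00 = 522.9 m.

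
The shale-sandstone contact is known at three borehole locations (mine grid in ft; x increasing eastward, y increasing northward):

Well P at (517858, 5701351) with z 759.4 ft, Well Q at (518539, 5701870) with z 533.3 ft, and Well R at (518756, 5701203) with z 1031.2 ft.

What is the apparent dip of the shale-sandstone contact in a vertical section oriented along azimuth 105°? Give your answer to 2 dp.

19.83°

Let the plane be z = a·x + b·y + c.
Well Q−Well P: 681a + 519b = −226.1;  Well R−Well P: 898a − 148b = 271.8.
Solving gives a = 0.18982, b = −0.68472.
Unit vector along 105° is (sin 105°, cos 105°) = (0.9659, -0.2588).
Slope in that direction = a·(0.9659) + b·(-0.2588) = 0.36057.
Apparent dip = arctan|0.36057| = 19.83° (true dip is 35.4°, so apparent ≤ true as expected).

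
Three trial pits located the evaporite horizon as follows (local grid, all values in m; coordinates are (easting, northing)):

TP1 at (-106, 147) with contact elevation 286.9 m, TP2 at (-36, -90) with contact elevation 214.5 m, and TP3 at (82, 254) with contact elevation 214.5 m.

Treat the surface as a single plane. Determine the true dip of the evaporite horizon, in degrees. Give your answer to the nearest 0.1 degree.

26.8°

Let the plane be z = a·E + b·N + c.
TP2−TP1: 70a − 237b = −72.4;  TP3−TP1: 188a + 107b = −72.4.
Solving gives a = −0.47853, b = 0.16415.
Gradient magnitude |∇z| = √(a² + b²) = √(0.22899 + 0.02694) = 0.50590.
True dip = arctan(0.50590) = 26.8°, dipping toward ESE (azimuth ≈ 109°).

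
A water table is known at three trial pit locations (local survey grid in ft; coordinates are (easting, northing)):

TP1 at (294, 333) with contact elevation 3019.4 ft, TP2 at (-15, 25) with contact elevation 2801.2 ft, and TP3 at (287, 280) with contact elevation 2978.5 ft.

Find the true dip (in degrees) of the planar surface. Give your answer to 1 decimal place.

38.1°

Two edge vectors: TP1→TP2 = (-309, -308, -218.2), TP1→TP3 = (-7, -53, -40.9).
Normal n = (TP1→TP2) × (TP1→TP3) = (1032.6, -11110.7, 14221).
So ∂z/∂E = −n_x/n_z = −0.07261 and ∂z/∂N = −n_y/n_z = 0.78129.
Gradient magnitude |∇z| = √(a² + b²) = √(0.00527 + 0.61041) = 0.78466.
True dip = arctan(0.78466) = 38.1°, dipping toward S (azimuth ≈ 175°).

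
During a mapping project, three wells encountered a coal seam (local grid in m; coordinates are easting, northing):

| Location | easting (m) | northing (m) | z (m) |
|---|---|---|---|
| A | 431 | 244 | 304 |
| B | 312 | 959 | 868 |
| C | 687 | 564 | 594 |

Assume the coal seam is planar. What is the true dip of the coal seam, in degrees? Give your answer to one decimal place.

Two edge vectors: A→B = (-119, 715, 564), A→C = (256, 320, 290).
Normal n = (A→B) × (A→C) = (26870, 178894, -221120).
So ∂z/∂easting = −n_x/n_z = 0.12152 and ∂z/∂northing = −n_y/n_z = 0.80904.
Gradient magnitude |∇z| = √(a² + b²) = √(0.01477 + 0.65454) = 0.81811.
True dip = arctan(0.81811) = 39.3°, dipping toward S (azimuth ≈ 189°).

39.3°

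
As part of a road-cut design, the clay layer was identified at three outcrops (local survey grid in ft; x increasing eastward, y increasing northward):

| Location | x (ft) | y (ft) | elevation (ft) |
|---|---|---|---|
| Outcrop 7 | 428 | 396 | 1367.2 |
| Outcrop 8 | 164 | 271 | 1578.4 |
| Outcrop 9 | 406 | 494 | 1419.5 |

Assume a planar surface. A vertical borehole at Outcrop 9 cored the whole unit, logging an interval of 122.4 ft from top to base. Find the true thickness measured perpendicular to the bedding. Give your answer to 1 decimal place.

Let the plane be z = a·x + b·y + c.
Outcrop 8−Outcrop 7: −264a − 125b = 211.2;  Outcrop 9−Outcrop 7: −22a + 98b = 52.3.
Solving gives a = −0.95154, b = 0.32006.
|∇z| = √(a²+b²) = 1.00393, so dip δ = arctan(1.00393) = 45.11°.
True thickness = vertical thickness × cos δ = 122.4 × cos 45.11° = 86.4 ft.

86.4 ft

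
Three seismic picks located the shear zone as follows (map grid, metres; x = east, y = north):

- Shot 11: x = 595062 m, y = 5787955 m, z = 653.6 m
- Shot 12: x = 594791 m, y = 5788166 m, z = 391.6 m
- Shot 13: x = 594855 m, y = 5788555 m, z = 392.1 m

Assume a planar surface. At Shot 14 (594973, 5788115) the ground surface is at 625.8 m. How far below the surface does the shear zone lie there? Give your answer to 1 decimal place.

70.9 m

Let the plane be z = a·x + b·y + c.
Shot 12−Shot 11: −271a + 211b = −262;  Shot 13−Shot 11: −207a + 600b = −261.5.
Solving gives a = 0.857895445, b = −0.139859405.
Then c = 653.6 − a·595062 − b·5787955 = 299652.56.
At (594973, 5788115): z_contact = 510424.63 − 809522.32 + 299652.56 = 554.87 m.
Depth below ground = 625.8 − 554.87 = 70.9 m.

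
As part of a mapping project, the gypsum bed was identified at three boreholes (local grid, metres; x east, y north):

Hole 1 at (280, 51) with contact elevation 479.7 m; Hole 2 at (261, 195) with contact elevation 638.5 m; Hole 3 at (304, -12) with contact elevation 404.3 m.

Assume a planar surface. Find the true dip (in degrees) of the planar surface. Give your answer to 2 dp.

48.20°

Two edge vectors: Hole 1→Hole 2 = (-19, 144, 158.8), Hole 1→Hole 3 = (24, -63, -75.4).
Normal n = (Hole 1→Hole 2) × (Hole 1→Hole 3) = (-853.2, 2378.6, -2259).
So ∂z/∂x = −n_x/n_z = −0.37769 and ∂z/∂y = −n_y/n_z = 1.05294.
Gradient magnitude |∇z| = √(a² + b²) = √(0.14265 + 1.10869) = 1.11863.
True dip = arctan(1.11863) = 48.20°, dipping toward SSE (azimuth ≈ 160°).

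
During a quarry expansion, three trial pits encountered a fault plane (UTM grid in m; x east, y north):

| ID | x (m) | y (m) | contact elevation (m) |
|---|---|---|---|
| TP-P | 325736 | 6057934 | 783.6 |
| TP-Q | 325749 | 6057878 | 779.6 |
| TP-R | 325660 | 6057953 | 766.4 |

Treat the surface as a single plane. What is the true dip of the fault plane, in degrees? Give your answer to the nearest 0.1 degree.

Two edge vectors: TP-P→TP-Q = (13, -56, -4), TP-P→TP-R = (-76, 19, -17.2).
Normal n = (TP-P→TP-Q) × (TP-P→TP-R) = (1039.2, 527.6, -4009).
So ∂z/∂x = −n_x/n_z = 0.25922 and ∂z/∂y = −n_y/n_z = 0.13160.
Gradient magnitude |∇z| = √(a² + b²) = √(0.06719 + 0.01732) = 0.29071.
True dip = arctan(0.29071) = 16.2°, dipping toward WSW (azimuth ≈ 243°).

16.2°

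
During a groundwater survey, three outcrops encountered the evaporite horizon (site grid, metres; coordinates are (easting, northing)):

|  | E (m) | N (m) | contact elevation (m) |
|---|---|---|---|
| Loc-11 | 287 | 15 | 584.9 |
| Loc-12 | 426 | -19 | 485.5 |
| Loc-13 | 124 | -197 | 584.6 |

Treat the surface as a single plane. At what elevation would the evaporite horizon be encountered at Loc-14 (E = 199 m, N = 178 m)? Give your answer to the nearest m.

Let the plane be z = a·E + b·N + c.
Loc-12−Loc-11: 139a − 34b = −99.4;  Loc-13−Loc-11: −163a − 212b = −0.3.
Solving gives a = −0.60162, b = 0.46398.
Then c = 584.9 − a·287 − b·15 = 750.60.
At (199, 178): z = −119.7 + 82.6 + 750.60 = 713.5 m.

713 m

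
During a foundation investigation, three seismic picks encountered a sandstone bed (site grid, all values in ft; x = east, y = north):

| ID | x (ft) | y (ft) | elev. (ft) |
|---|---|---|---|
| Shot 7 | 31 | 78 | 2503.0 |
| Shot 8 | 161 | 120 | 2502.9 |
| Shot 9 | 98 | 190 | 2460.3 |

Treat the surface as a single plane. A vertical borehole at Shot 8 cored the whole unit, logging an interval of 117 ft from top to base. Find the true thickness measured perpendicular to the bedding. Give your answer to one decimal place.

Let the plane be z = a·x + b·y + c.
Shot 8−Shot 7: 130a + 42b = −0.1;  Shot 9−Shot 7: 67a + 112b = −42.7.
Solving gives a = 0.15173, b = −0.47202.
|∇z| = √(a²+b²) = 0.49580, so dip δ = arctan(0.49580) = 26.37°.
True thickness = vertical thickness × cos δ = 117 × cos 26.37° = 104.8 ft.

104.8 ft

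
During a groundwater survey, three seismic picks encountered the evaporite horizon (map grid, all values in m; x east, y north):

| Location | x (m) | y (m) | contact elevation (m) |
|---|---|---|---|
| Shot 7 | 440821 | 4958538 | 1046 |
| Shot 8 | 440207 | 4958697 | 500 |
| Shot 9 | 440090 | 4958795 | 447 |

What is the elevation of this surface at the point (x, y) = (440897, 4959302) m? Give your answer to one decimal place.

1704.4 m

Two edge vectors: Shot 7→Shot 8 = (-614, 159, -546), Shot 7→Shot 9 = (-731, 257, -599).
Normal n = (Shot 7→Shot 8) × (Shot 7→Shot 9) = (45081, 31340, -41569).
So ∂z/∂x = −n_x/n_z = 1.084486035 and ∂z/∂y = −n_y/n_z = 0.753927205.
Intercept c from Shot 7: 1046 − 478064.22 − 3738376.70 = −4215394.92.
At (440897, 4959302): z = 478146.6 + 3738952.7 − 4215394.92 = 1704.4 m.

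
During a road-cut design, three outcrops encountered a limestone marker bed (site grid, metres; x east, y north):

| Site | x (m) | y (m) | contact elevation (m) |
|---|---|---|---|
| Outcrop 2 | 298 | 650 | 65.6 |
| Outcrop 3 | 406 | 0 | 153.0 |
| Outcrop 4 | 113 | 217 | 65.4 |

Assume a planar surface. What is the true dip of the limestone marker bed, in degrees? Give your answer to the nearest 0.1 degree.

13.9°

Let the plane be z = a·x + b·y + c.
Outcrop 3−Outcrop 2: 108a − 650b = 87.4;  Outcrop 4−Outcrop 2: −185a − 433b = −0.2.
Solving gives a = 0.22737, b = −0.09668.
Gradient magnitude |∇z| = √(a² + b²) = √(0.05170 + 0.00935) = 0.24707.
True dip = arctan(0.24707) = 13.9°, dipping toward WNW (azimuth ≈ 293°).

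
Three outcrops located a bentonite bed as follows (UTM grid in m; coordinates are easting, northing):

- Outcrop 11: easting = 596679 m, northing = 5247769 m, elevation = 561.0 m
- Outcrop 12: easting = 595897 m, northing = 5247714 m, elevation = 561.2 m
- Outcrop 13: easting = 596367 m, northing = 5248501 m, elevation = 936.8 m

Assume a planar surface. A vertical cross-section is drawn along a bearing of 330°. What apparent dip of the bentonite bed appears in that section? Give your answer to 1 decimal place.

24.2°

Let the plane be z = a·easting + b·northing + c.
Outcrop 12−Outcrop 11: −782a − 55b = 0.2;  Outcrop 13−Outcrop 11: −312a + 732b = 375.8.
Solving gives a = −0.03531, b = 0.49834.
Unit vector along 330° is (sin 330°, cos 330°) = (-0.5000, 0.8660).
Slope in that direction = a·(-0.5000) + b·(0.8660) = 0.44923.
Apparent dip = arctan|0.44923| = 24.2° (true dip is 26.5°, so apparent ≤ true as expected).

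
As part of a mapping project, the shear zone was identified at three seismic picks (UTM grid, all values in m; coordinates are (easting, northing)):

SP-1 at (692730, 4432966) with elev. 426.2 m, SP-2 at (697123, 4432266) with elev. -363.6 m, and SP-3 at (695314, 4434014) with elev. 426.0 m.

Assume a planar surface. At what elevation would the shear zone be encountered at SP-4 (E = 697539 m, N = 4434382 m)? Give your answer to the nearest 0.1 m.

Let the plane be z = a·E + b·N + c.
SP-2−SP-1: 4393a − 700b = −789.8;  SP-3−SP-1: 2584a + 1048b = −0.2.
Solving gives a = −0.129096176, b = 0.318114999.
Then c = 426.2 − a·692730 − b·4432966 = −1320337.98.
At (697539, 4434382): z = −90049.6 + 1410643.4 − 1320337.98 = 255.8 m.

255.8 m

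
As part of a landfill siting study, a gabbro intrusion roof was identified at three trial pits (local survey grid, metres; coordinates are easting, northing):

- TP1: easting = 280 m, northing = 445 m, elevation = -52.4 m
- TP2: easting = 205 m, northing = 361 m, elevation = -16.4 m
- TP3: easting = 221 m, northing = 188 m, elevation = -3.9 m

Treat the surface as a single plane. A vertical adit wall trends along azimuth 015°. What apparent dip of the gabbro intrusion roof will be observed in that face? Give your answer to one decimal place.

Let the plane be z = a·easting + b·northing + c.
TP2−TP1: −75a − 84b = 36;  TP3−TP1: −59a − 257b = 48.5.
Solving gives a = −0.36162, b = −0.10570.
Unit vector along 015° is (sin 15°, cos 15°) = (0.2588, 0.9659).
Slope in that direction = a·(0.2588) + b·(0.9659) = −0.19569.
Apparent dip = arctan|0.19569| = 11.1° (true dip is 20.6°, so apparent ≤ true as expected).

11.1°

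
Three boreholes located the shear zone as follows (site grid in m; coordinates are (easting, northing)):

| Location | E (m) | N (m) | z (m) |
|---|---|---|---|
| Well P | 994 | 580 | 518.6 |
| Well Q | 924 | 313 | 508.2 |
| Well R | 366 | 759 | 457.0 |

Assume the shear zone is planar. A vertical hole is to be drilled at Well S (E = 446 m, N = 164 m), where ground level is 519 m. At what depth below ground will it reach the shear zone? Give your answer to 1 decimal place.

61.2 m

Let the plane be z = a·E + b·N + c.
Well Q−Well P: −70a − 267b = −10.4;  Well R−Well P: −628a + 179b = −61.6.
Solving gives a = 0.10160, b = 0.01231.
Then c = 518.6 − a·994 − b·580 = 410.47.
At (446, 164): z_contact = 45.31 + 2.02 + 410.47 = 457.80 m.
Depth below ground = 519 − 457.80 = 61.2 m.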